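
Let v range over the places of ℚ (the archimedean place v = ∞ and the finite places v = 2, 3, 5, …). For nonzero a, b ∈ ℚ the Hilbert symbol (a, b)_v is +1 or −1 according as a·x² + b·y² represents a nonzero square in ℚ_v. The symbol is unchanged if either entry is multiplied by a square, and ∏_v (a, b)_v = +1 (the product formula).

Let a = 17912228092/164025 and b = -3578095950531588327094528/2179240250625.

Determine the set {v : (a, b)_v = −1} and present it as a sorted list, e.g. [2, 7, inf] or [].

Mod squares: a ≡ 15495007, b ≡ -697. Check v ∈ {∞, 2, 3, 5, 11, 17, 41, 43, 47}.
v=11: a=11^1·(≡8), b=11^2·(≡10) mod 11; (8|11)=-1, (10|11)=-1; (−1)^{1·2·5}·(-1)^2·(-1)^1 = -1.
v=47: a=47^1·(≡31), b=47^2·(≡21) mod 47; (31|47)=-1, (21|47)=+1; (−1)^{1·2·23}·(-1)^2·(+1)^1 = +1.
v=43: a=43^1·(≡13), b=43^2·(≡34) mod 43; (13|43)=+1, (34|43)=-1; (−1)^{1·2·21}·(+1)^2·(-1)^1 = -1.
v=41: a=41^1·(≡26), b=41^3·(≡28) mod 41; (26|41)=-1, (28|41)=-1; (−1)^{1·3·20}·(-1)^3·(-1)^1 = +1.
v=3: a=3^-8·(≡1), b=3^-20·(≡2) mod 3; (1|3)=+1, (2|3)=-1; (−1)^{-8·-20·1}·(+1)^-20·(-1)^-8 = +1.
v=17: a=17^3·(≡9), b=17^7·(≡7) mod 17; (9|17)=+1, (7|17)=-1; (−1)^{3·7·8}·(+1)^7·(-1)^3 = -1.
v=5: a=5^-2·(≡2), b=5^-4·(≡2) mod 5; (2|5)=-1, (2|5)=-1; (−1)^{-2·-4·2}·(-1)^-4·(-1)^-2 = +1.
v=∞: 15495007 > 0 and -697 < 0  ⇒  (a,b)_∞ = +1.
v=2: v_2(a)=2, v_2(b)=8; units ≡ 7, 7 (mod 8); ε·ε+αω+βω = 1·1+2·0+8·0 ≡ 1  ⇒  (a,b)_2 = -1.
Ram(15495007, -697) = {2, 11, 17, 43}; no ℚ_2-point on the conic.

[2, 11, 17, 43]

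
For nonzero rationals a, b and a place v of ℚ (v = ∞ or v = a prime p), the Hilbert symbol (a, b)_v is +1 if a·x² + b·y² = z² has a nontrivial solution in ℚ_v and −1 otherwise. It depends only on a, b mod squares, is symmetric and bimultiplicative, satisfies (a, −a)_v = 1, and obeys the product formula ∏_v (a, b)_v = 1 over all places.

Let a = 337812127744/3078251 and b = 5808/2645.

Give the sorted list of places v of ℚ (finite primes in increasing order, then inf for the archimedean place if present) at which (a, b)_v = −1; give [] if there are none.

Mod squares: a ≡ 1001, b ≡ 15. Check v ∈ {∞, 2, 3, 5, 7, 11, 13, 17, 23}.
v=3: a=3^0·(≡2), b=3^1·(≡2) mod 3; (2|3)=-1, (2|3)=-1; (−1)^{0·1·1}·(-1)^1·(-1)^0 = -1.
v=17: a=17^2·(≡2), b=17^0·(≡13) mod 17; (2|17)=+1, (13|17)=+1; (−1)^{2·0·8}·(+1)^0·(+1)^2 = +1.
v=5: a=5^0·(≡4), b=5^-1·(≡2) mod 5; (4|5)=+1, (2|5)=-1; (−1)^{0·-1·2}·(+1)^-1·(-1)^0 = +1.
v=23: a=23^-4·(≡2), b=23^-2·(≡7) mod 23; (2|23)=+1, (7|23)=-1; (−1)^{-4·-2·11}·(+1)^-2·(-1)^-4 = +1.
v=11: a=11^-1·(≡3), b=11^2·(≡3) mod 11; (3|11)=+1, (3|11)=+1; (−1)^{-1·2·5}·(+1)^2·(+1)^-1 = +1.
v=13: a=13^1·(≡9), b=13^0·(≡6) mod 13; (9|13)=+1, (6|13)=-1; (−1)^{1·0·6}·(+1)^0·(-1)^1 = -1.
v=7: a=7^3·(≡5), b=7^0·(≡2) mod 7; (5|7)=-1, (2|7)=+1; (−1)^{3·0·3}·(-1)^0·(+1)^3 = +1.
v=∞: 1001 > 0 and 15 > 0  ⇒  (a,b)_∞ = +1.
v=2: v_2(a)=18, v_2(b)=4; units ≡ 1, 7 (mod 8); ε·ε+αω+βω = 0·1+18·0+4·0 ≡ 0  ⇒  (a,b)_2 = +1.
|Ram(1001, 15)| = 2, even; anisotropic at {3, 13}.

[3, 13]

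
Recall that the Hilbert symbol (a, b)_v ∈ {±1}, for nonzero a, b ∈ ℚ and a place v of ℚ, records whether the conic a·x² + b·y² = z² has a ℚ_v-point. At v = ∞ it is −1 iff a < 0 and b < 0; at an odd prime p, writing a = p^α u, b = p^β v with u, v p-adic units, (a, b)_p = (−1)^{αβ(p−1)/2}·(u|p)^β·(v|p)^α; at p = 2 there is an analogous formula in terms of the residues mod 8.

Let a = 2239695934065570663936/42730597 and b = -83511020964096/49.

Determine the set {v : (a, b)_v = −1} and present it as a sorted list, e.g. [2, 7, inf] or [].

Mod squares: a ≡ 70278, b ≡ -41. Check v ∈ {∞, 2, 3, 7, 11, 13, 17, 37, 41, 53}.
v=53: a=53^3·(≡29), b=53^2·(≡5) mod 53; (29|53)=+1, (5|53)=-1; (−1)^{3·2·26}·(+1)^2·(-1)^3 = -1.
v=3: a=3^5·(≡2), b=3^4·(≡1) mod 3; (2|3)=-1, (1|3)=+1; (−1)^{5·4·1}·(-1)^4·(+1)^5 = +1.
v=37: a=37^-2·(≡15), b=37^0·(≡27) mod 37; (15|37)=-1, (27|37)=+1; (−1)^{-2·0·18}·(-1)^0·(+1)^-2 = +1.
v=17: a=17^3·(≡12), b=17^2·(≡7) mod 17; (12|17)=-1, (7|17)=-1; (−1)^{3·2·8}·(-1)^2·(-1)^3 = -1.
v=11: a=11^4·(≡7), b=11^2·(≡5) mod 11; (7|11)=-1, (5|11)=+1; (−1)^{4·2·5}·(-1)^2·(+1)^4 = +1.
v=41: a=41^2·(≡32), b=41^1·(≡18) mod 41; (32|41)=+1, (18|41)=+1; (−1)^{2·1·20}·(+1)^1·(+1)^2 = +1.
v=7: a=7^-4·(≡5), b=7^-2·(≡2) mod 7; (5|7)=-1, (2|7)=+1; (−1)^{-4·-2·3}·(-1)^-2·(+1)^-4 = +1.
v=13: a=13^-1·(≡11), b=13^0·(≡8) mod 13; (11|13)=-1, (8|13)=-1; (−1)^{-1·0·6}·(-1)^0·(-1)^-1 = -1.
v=∞: 70278 > 0 and -41 < 0  ⇒  (a,b)_∞ = +1.
v=2: v_2(a)=9, v_2(b)=8; units ≡ 3, 7 (mod 8); ε·ε+αω+βω = 1·1+9·0+8·1 ≡ 1  ⇒  (a,b)_2 = -1.
Ram(70278, -41) = {2, 13, 17, 53}; no ℚ_2-point on the conic.

[2, 13, 17, 53]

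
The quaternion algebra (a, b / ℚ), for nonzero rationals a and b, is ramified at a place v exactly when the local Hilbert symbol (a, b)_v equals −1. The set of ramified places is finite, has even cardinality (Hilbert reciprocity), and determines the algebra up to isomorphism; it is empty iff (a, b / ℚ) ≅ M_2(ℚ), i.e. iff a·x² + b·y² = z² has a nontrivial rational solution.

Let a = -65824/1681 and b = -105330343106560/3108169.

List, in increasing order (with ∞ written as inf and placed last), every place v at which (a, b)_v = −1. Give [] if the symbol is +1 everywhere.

[2, 11, 13, inf]

Mod squares: a ≡ -34, b ≡ -24310. Check v ∈ {∞, 2, 5, 11, 13, 17, 41, 43}.
v=41: a=41^-2·(≡22), b=41^-2·(≡35) mod 41; (22|41)=-1, (35|41)=-1; (−1)^{-2·-2·20}·(-1)^-2·(-1)^-2 = +1.
v=11: a=11^2·(≡8), b=11^5·(≡4) mod 11; (8|11)=-1, (4|11)=+1; (−1)^{2·5·5}·(-1)^5·(+1)^2 = -1.
v=∞: -34 < 0 and -24310 < 0  ⇒  (a,b)_∞ = -1.
v=13: a=13^0·(≡2), b=13^1·(≡2) mod 13; (2|13)=-1, (2|13)=-1; (−1)^{0·1·6}·(-1)^1·(-1)^0 = -1.
v=43: a=43^0·(≡13), b=43^-2·(≡8) mod 43; (13|43)=+1, (8|43)=-1; (−1)^{0·-2·21}·(+1)^-2·(-1)^0 = +1.
v=5: a=5^0·(≡1), b=5^1·(≡2) mod 5; (1|5)=+1, (2|5)=-1; (−1)^{0·1·2}·(+1)^1·(-1)^0 = +1.
v=2: v_2(a)=5, v_2(b)=11; units ≡ 7, 5 (mod 8); ε·ε+αω+βω = 1·0+5·1+11·0 ≡ 1  ⇒  (a,b)_2 = -1.
v=17: a=17^1·(≡15), b=17^3·(≡13) mod 17; (15|17)=+1, (13|17)=+1; (−1)^{1·3·8}·(+1)^3·(+1)^1 = +1.
Ram(-34, -24310) = {2, 11, 13, ∞}; no ℚ_2-point on the conic.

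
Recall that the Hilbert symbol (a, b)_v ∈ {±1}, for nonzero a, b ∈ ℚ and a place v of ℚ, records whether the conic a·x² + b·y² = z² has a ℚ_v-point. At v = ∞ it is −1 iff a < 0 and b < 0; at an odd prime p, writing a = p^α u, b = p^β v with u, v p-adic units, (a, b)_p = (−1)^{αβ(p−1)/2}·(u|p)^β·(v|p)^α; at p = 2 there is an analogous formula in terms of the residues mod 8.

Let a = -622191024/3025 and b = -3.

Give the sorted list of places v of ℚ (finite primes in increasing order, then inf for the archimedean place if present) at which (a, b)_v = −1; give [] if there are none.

[17, inf]

(a, b) ≡ (-88179, -3) mod (ℚ^×)²; places V = {2, 3, 5, 7, 11, 13, 17, 19, ∞}.
(a,b)_11: α=-2, u≡6; β=0, v≡8 (mod 11); (6|11)=-1, (8|11)=-1; sign (−1)^0·-1^0·-1^-2 = +1.
(a,b)_19: α=1, u≡15; β=0, v≡16 (mod 19); (15|19)=-1, (16|19)=+1; sign (−1)^0·-1^0·+1^1 = +1.
(a,b)_∞: sgn(-88179)=−, sgn(-3)=−, so -1.
(a,b)_3: α=3, u≡1; β=1, v≡2 (mod 3); (1|3)=+1, (2|3)=-1; sign (−1)^1·+1^1·-1^3 = +1.
(a,b)_2: α=4, β=0; u≡5, v≡5 (mod 8); ε(u)ε(v)=0·0, αω(v)=4·1, βω(u)=0·1; sum ≡ 0  ⇒  +1.
(a,b)_5: α=-2, u≡1; β=0, v≡2 (mod 5); (1|5)=+1, (2|5)=-1; sign (−1)^0·+1^0·-1^-2 = +1.
(a,b)_7: α=3, u≡5; β=0, v≡4 (mod 7); (5|7)=-1, (4|7)=+1; sign (−1)^0·-1^0·+1^3 = +1.
(a,b)_13: α=1, u≡12; β=0, v≡10 (mod 13); (12|13)=+1, (10|13)=+1; sign (−1)^0·+1^0·+1^1 = +1.
(a,b)_17: α=1, u≡2; β=0, v≡14 (mod 17); (2|17)=+1, (14|17)=-1; sign (−1)^0·+1^0·-1^1 = -1.
(-88179, -3 / ℚ) ramifies at {17, ∞}: a division algebra.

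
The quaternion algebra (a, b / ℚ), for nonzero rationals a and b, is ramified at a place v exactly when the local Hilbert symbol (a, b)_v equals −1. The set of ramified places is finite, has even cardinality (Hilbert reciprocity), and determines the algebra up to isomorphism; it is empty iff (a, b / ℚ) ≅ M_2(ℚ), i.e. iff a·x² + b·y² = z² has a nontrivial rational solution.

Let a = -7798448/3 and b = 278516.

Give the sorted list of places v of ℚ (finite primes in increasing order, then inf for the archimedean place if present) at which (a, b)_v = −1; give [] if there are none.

Mod squares: a ≡ -609, b ≡ 29. Check v ∈ {∞, 2, 3, 7, 29}.
v=∞: -609 < 0 and 29 > 0  ⇒  (a,b)_∞ = +1.
v=7: a=7^5·(≡4), b=7^4·(≡4) mod 7; (4|7)=+1, (4|7)=+1; (−1)^{5·4·3}·(+1)^4·(+1)^5 = +1.
v=3: a=3^-1·(≡1), b=3^0·(≡2) mod 3; (1|3)=+1, (2|3)=-1; (−1)^{-1·0·1}·(+1)^0·(-1)^-1 = -1.
v=29: a=29^1·(≡21), b=29^1·(≡5) mod 29; (21|29)=-1, (5|29)=+1; (−1)^{1·1·14}·(-1)^1·(+1)^1 = -1.
v=2: v_2(a)=4, v_2(b)=2; units ≡ 7, 5 (mod 8); ε·ε+αω+βω = 1·0+4·1+2·0 ≡ 0  ⇒  (a,b)_2 = +1.
Ram(-609, 29) = {3, 29}; no ℚ_3-point on the conic.

[3, 29]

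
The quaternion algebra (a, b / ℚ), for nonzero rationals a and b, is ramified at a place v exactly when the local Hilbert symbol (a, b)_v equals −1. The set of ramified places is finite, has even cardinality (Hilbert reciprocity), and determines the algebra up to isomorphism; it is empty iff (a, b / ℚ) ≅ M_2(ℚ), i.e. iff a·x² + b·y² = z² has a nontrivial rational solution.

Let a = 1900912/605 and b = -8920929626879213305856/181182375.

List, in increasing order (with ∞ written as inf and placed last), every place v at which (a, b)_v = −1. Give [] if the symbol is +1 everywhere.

[2, 5, 11, 19]

(a, b) ≡ (3515, -4070) mod (ℚ^×)²; places V = {2, 3, 5, 11, 13, 19, 37, ∞}.
(a,b)_11: α=-2, u≡7; β=-5, v≡4 (mod 11); (7|11)=-1, (4|11)=+1; sign (−1)^0·-1^-5·+1^-2 = -1.
(a,b)_37: α=1, u≡30; β=3, v≡36 (mod 37); (30|37)=+1, (36|37)=+1; sign (−1)^0·+1^3·+1^1 = +1.
(a,b)_19: α=1, u≡2; β=6, v≡15 (mod 19); (2|19)=-1, (15|19)=-1; sign (−1)^0·-1^6·-1^1 = -1.
(a,b)_∞: sgn(3515)=+, sgn(-4070)=−, so +1.
(a,b)_2: α=4, β=17; u≡3, v≡5 (mod 8); ε(u)ε(v)=1·0, αω(v)=4·1, βω(u)=17·1; sum ≡ 1  ⇒  -1.
(a,b)_3: α=0, u≡2; β=-2, v≡1 (mod 3); (2|3)=-1, (1|3)=+1; sign (−1)^0·-1^-2·+1^0 = +1.
(a,b)_13: α=2, u≡6; β=4, v≡3 (mod 13); (6|13)=-1, (3|13)=+1; sign (−1)^0·-1^4·+1^2 = +1.
(a,b)_5: α=-1, u≡2; β=-3, v≡1 (mod 5); (2|5)=-1, (1|5)=+1; sign (−1)^0·-1^-3·+1^-1 = -1.
(3515, -4070 / ℚ) ramifies at {2, 5, 11, 19}: a division algebra.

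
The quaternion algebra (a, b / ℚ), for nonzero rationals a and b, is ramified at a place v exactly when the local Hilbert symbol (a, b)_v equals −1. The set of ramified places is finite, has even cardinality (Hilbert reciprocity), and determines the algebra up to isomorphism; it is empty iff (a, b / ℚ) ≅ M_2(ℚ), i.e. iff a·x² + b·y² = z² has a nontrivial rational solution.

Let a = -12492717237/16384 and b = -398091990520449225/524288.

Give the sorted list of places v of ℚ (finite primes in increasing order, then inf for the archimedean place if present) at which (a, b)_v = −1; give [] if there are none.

[13, 23, 29, inf]

(a, b) ≡ (-26013, -2) mod (ℚ^×)²; places V = {2, 3, 5, 7, 11, 13, 23, 29, ∞}.
(a,b)_3: α=5, u≡2; β=6, v≡1 (mod 3); (2|3)=-1, (1|3)=+1; sign (−1)^0·-1^6·+1^5 = +1.
(a,b)_5: α=0, u≡2; β=2, v≡2 (mod 5); (2|5)=-1, (2|5)=-1; sign (−1)^0·-1^2·-1^0 = +1.
(a,b)_13: α=1, u≡4; β=2, v≡11 (mod 13); (4|13)=+1, (11|13)=-1; sign (−1)^0·+1^2·-1^1 = -1.
(a,b)_7: α=2, u≡5; β=4, v≡5 (mod 7); (5|7)=-1, (5|7)=-1; sign (−1)^0·-1^4·-1^2 = +1.
(a,b)_29: α=1, u≡11; β=2, v≡26 (mod 29); (11|29)=-1, (26|29)=-1; sign (−1)^0·-1^2·-1^1 = -1.
(a,b)_23: α=1, u≡7; β=2, v≡11 (mod 23); (7|23)=-1, (11|23)=-1; sign (−1)^0·-1^2·-1^1 = -1.
(a,b)_11: α=2, u≡8; β=2, v≡9 (mod 11); (8|11)=-1, (9|11)=+1; sign (−1)^0·-1^2·+1^2 = +1.
(a,b)_2: α=-14, β=-19; u≡3, v≡7 (mod 8); ε(u)ε(v)=1·1, αω(v)=-14·0, βω(u)=-19·1; sum ≡ 0  ⇒  +1.
(a,b)_∞: sgn(-26013)=−, sgn(-2)=−, so -1.
|Ram(-26013, -2)| = 4, even; anisotropic at {13, 23, 29, ∞}.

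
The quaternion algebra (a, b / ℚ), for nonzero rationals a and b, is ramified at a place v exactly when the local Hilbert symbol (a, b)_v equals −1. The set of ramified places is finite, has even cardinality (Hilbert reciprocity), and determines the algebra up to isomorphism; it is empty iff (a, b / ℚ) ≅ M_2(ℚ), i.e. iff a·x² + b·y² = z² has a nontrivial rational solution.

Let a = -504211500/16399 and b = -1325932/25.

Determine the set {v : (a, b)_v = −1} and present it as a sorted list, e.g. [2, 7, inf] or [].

(a, b) ≡ (-102765, -1147) mod (ℚ^×)²; places V = {2, 3, 5, 13, 17, 23, 31, 37, ∞}.
(a,b)_5: α=3, u≡2; β=-2, v≡3 (mod 5); (2|5)=-1, (3|5)=-1; sign (−1)^0·-1^-2·-1^3 = -1.
(a,b)_∞: sgn(-102765)=−, sgn(-1147)=−, so -1.
(a,b)_37: α=0, u≡10; β=1, v≡14 (mod 37); (10|37)=+1, (14|37)=-1; sign (−1)^0·+1^1·-1^0 = +1.
(a,b)_17: α=1, u≡7; β=2, v≡13 (mod 17); (7|17)=-1, (13|17)=+1; sign (−1)^0·-1^2·+1^1 = +1.
(a,b)_23: α=-2, u≡14; β=0, v≡9 (mod 23); (14|23)=-1, (9|23)=+1; sign (−1)^0·-1^0·+1^-2 = +1.
(a,b)_13: α=3, u≡9; β=0, v≡10 (mod 13); (9|13)=+1, (10|13)=+1; sign (−1)^0·+1^0·+1^3 = +1.
(a,b)_31: α=-1, u≡14; β=1, v≡9 (mod 31); (14|31)=+1, (9|31)=+1; sign (−1)^1·+1^1·+1^-1 = -1.
(a,b)_2: α=2, β=2; u≡3, v≡5 (mod 8); ε(u)ε(v)=1·0, αω(v)=2·1, βω(u)=2·1; sum ≡ 0  ⇒  +1.
(a,b)_3: α=3, u≡2; β=0, v≡2 (mod 3); (2|3)=-1, (2|3)=-1; sign (−1)^0·-1^0·-1^3 = -1.
Ram(-102765, -1147) = {3, 5, 31, ∞}; no ℚ_3-point on the conic.

[3, 5, 31, inf]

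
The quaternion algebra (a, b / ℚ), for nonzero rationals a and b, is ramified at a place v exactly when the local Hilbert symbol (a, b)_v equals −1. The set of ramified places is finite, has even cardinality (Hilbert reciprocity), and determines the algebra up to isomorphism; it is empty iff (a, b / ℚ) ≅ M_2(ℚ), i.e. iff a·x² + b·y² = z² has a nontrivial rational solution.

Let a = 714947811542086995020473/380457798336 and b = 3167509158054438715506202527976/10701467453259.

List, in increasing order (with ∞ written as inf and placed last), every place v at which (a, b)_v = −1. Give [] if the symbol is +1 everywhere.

Mod squares: a ≡ 1062347, b ≡ 9614. Check v ∈ {∞, 2, 3, 7, 11, 13, 17, 19, 23, 37, 41}.
v=19: a=19^1·(≡13), b=19^1·(≡3) mod 19; (13|19)=-1, (3|19)=-1; (−1)^{1·1·9}·(-1)^1·(-1)^1 = -1.
v=13: a=13^3·(≡1), b=13^4·(≡2) mod 13; (1|13)=+1, (2|13)=-1; (−1)^{3·4·6}·(+1)^4·(-1)^3 = -1.
v=3: a=3^-8·(≡2), b=3^-14·(≡2) mod 3; (2|3)=-1, (2|3)=-1; (−1)^{-8·-14·1}·(-1)^-14·(-1)^-8 = +1.
v=11: a=11^-1·(≡6), b=11^-3·(≡1) mod 11; (6|11)=-1, (1|11)=+1; (−1)^{-1·-3·5}·(-1)^-3·(+1)^-1 = +1.
v=7: a=7^-2·(≡3), b=7^0·(≡6) mod 7; (3|7)=-1, (6|7)=-1; (−1)^{-2·0·3}·(-1)^0·(-1)^-2 = +1.
v=17: a=17^5·(≡8), b=17^4·(≡2) mod 17; (8|17)=+1, (2|17)=+1; (−1)^{5·4·8}·(+1)^4·(+1)^5 = +1.
v=2: v_2(a)=-6, v_2(b)=3; units ≡ 3, 7 (mod 8); ε·ε+αω+βω = 1·1+-6·0+3·1 ≡ 0  ⇒  (a,b)_2 = +1.
v=∞: 1062347 > 0 and 9614 > 0  ⇒  (a,b)_∞ = +1.
v=37: a=37^4·(≡25), b=37^6·(≡31) mod 37; (25|37)=+1, (31|37)=-1; (−1)^{4·6·18}·(+1)^6·(-1)^4 = +1.
v=41: a=41^-2·(≡33), b=41^-2·(≡10) mod 41; (33|41)=+1, (10|41)=+1; (−1)^{-2·-2·20}·(+1)^-2·(+1)^-2 = +1.
v=23: a=23^5·(≡11), b=23^7·(≡1) mod 23; (11|23)=-1, (1|23)=+1; (−1)^{5·7·11}·(-1)^7·(+1)^5 = +1.
(1062347, 9614 / ℚ) ramifies at {13, 19}: a division algebra.

[13, 19]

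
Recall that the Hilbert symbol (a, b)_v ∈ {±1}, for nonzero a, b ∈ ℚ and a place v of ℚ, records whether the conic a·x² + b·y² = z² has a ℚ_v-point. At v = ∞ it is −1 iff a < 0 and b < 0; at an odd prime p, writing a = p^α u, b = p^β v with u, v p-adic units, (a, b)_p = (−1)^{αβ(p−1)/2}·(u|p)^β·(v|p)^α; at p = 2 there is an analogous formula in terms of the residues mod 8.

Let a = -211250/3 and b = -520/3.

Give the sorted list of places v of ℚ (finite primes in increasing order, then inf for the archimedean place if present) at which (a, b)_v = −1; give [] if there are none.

(a, b) ≡ (-6, -390) mod (ℚ^×)²; places V = {2, 3, 5, 13, ∞}.
(a,b)_2: α=1, β=3; u≡5, v≡5 (mod 8); ε(u)ε(v)=0·0, αω(v)=1·1, βω(u)=3·1; sum ≡ 0  ⇒  +1.
(a,b)_∞: sgn(-6)=−, sgn(-390)=−, so -1.
(a,b)_5: α=4, u≡4; β=1, v≡2 (mod 5); (4|5)=+1, (2|5)=-1; sign (−1)^0·+1^1·-1^4 = +1.
(a,b)_13: α=2, u≡8; β=1, v≡4 (mod 13); (8|13)=-1, (4|13)=+1; sign (−1)^0·-1^1·+1^2 = -1.
(a,b)_3: α=-1, u≡1; β=-1, v≡2 (mod 3); (1|3)=+1, (2|3)=-1; sign (−1)^1·+1^-1·-1^-1 = +1.
(-6, -390 / ℚ) ramifies at {13, ∞}: a division algebra.

[13, inf]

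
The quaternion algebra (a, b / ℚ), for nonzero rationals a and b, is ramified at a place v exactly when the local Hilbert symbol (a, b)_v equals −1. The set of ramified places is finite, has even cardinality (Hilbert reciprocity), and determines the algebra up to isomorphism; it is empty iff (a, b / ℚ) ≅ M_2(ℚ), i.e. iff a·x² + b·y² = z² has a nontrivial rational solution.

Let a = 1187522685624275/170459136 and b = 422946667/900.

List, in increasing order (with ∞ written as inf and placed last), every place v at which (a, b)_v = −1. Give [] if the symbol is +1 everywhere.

[2, 13, 37, 43]

Mod squares: a ≡ 16211, b ≡ 20683. Check v ∈ {∞, 2, 3, 5, 7, 11, 13, 17, 19, 29, 37, 43}.
v=5: a=5^2·(≡1), b=5^-2·(≡2) mod 5; (1|5)=+1, (2|5)=-1; (−1)^{2·-2·2}·(+1)^-2·(-1)^2 = +1.
v=43: a=43^1·(≡28), b=43^1·(≡22) mod 43; (28|43)=-1, (22|43)=-1; (−1)^{1·1·21}·(-1)^1·(-1)^1 = -1.
v=2: v_2(a)=-16, v_2(b)=-2; units ≡ 3, 3 (mod 8); ε·ε+αω+βω = 1·1+-16·1+-2·1 ≡ 1  ⇒  (a,b)_2 = -1.
v=∞: 16211 > 0 and 20683 > 0  ⇒  (a,b)_∞ = +1.
v=29: a=29^1·(≡17), b=29^0·(≡24) mod 29; (17|29)=-1, (24|29)=+1; (−1)^{1·0·14}·(-1)^0·(+1)^1 = +1.
v=11: a=11^2·(≡10), b=11^2·(≡5) mod 11; (10|11)=-1, (5|11)=+1; (−1)^{2·2·5}·(-1)^2·(+1)^2 = +1.
v=19: a=19^2·(≡9), b=19^0·(≡16) mod 19; (9|19)=+1, (16|19)=+1; (−1)^{2·0·9}·(+1)^0·(+1)^2 = +1.
v=3: a=3^-2·(≡2), b=3^-2·(≡1) mod 3; (2|3)=-1, (1|3)=+1; (−1)^{-2·-2·1}·(-1)^-2·(+1)^-2 = +1.
v=13: a=13^1·(≡9), b=13^3·(≡11) mod 13; (9|13)=+1, (11|13)=-1; (−1)^{1·3·6}·(+1)^3·(-1)^1 = -1.
v=7: a=7^2·(≡5), b=7^0·(≡6) mod 7; (5|7)=-1, (6|7)=-1; (−1)^{2·0·3}·(-1)^0·(-1)^2 = +1.
v=37: a=37^2·(≡2), b=37^1·(≡33) mod 37; (2|37)=-1, (33|37)=+1; (−1)^{2·1·18}·(-1)^1·(+1)^2 = -1.
v=17: a=17^-2·(≡12), b=17^0·(≡5) mod 17; (12|17)=-1, (5|17)=-1; (−1)^{-2·0·8}·(-1)^0·(-1)^-2 = +1.
Ram(16211, 20683) = {2, 13, 37, 43}; no ℚ_2-point on the conic.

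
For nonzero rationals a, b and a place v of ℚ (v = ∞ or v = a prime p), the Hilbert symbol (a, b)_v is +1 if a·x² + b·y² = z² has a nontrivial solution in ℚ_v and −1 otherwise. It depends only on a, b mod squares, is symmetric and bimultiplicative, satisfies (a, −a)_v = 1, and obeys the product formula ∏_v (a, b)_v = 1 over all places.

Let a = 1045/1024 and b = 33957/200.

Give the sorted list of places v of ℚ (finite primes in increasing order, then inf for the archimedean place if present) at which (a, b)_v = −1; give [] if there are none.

Mod squares: a ≡ 1045, b ≡ 154. Check v ∈ {∞, 2, 3, 5, 7, 11, 19}.
v=2: v_2(a)=-10, v_2(b)=-3; units ≡ 5, 5 (mod 8); ε·ε+αω+βω = 0·0+-10·1+-3·1 ≡ 1  ⇒  (a,b)_2 = -1.
v=∞: 1045 > 0 and 154 > 0  ⇒  (a,b)_∞ = +1.
v=19: a=19^1·(≡1), b=19^0·(≡8) mod 19; (1|19)=+1, (8|19)=-1; (−1)^{1·0·9}·(+1)^0·(-1)^1 = -1.
v=3: a=3^0·(≡1), b=3^2·(≡1) mod 3; (1|3)=+1, (1|3)=+1; (−1)^{0·2·1}·(+1)^2·(+1)^0 = +1.
v=5: a=5^1·(≡1), b=5^-2·(≡4) mod 5; (1|5)=+1, (4|5)=+1; (−1)^{1·-2·2}·(+1)^-2·(+1)^1 = +1.
v=7: a=7^0·(≡1), b=7^3·(≡2) mod 7; (1|7)=+1, (2|7)=+1; (−1)^{0·3·3}·(+1)^3·(+1)^0 = +1.
v=11: a=11^1·(≡7), b=11^1·(≡9) mod 11; (7|11)=-1, (9|11)=+1; (−1)^{1·1·5}·(-1)^1·(+1)^1 = +1.
(1045, 154 / ℚ) ramifies at {2, 19}: a division algebra.

[2, 19]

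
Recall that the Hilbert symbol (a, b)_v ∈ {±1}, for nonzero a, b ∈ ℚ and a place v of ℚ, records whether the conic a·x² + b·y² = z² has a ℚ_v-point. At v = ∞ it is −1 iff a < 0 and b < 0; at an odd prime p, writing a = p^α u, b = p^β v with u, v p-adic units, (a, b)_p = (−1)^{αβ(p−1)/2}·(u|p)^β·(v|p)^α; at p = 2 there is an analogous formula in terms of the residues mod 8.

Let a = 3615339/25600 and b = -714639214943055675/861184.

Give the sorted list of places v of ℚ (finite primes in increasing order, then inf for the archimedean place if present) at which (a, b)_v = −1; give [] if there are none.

(a, b) ≡ (3615339, -3) mod (ℚ^×)²; places V = {2, 3, 5, 7, 13, 17, 19, 29, 41, ∞}.
(a,b)_3: α=1, u≡1; β=9, v≡2 (mod 3); (1|3)=+1, (2|3)=-1; sign (−1)^1·+1^9·-1^1 = +1.
(a,b)_5: α=-2, u≡1; β=2, v≡2 (mod 5); (1|5)=+1, (2|5)=-1; sign (−1)^0·+1^2·-1^-2 = +1.
(a,b)_∞: sgn(3615339)=+, sgn(-3)=−, so +1.
(a,b)_13: α=1, u≡11; β=2, v≡9 (mod 13); (11|13)=-1, (9|13)=+1; sign (−1)^0·-1^2·+1^1 = +1.
(a,b)_7: α=1, u≡3; β=2, v≡2 (mod 7); (3|7)=-1, (2|7)=+1; sign (−1)^0·-1^2·+1^1 = +1.
(a,b)_17: α=1, u≡10; β=2, v≡5 (mod 17); (10|17)=-1, (5|17)=-1; sign (−1)^0·-1^2·-1^1 = -1.
(a,b)_41: α=1, u≡30; β=2, v≡22 (mod 41); (30|41)=-1, (22|41)=-1; sign (−1)^0·-1^2·-1^1 = -1.
(a,b)_29: α=0, u≡13; β=-2, v≡8 (mod 29); (13|29)=+1, (8|29)=-1; sign (−1)^0·+1^-2·-1^0 = +1.
(a,b)_19: α=1, u≡13; β=2, v≡4 (mod 19); (13|19)=-1, (4|19)=+1; sign (−1)^0·-1^2·+1^1 = +1.
(a,b)_2: α=-10, β=-10; u≡3, v≡5 (mod 8); ε(u)ε(v)=1·0, αω(v)=-10·1, βω(u)=-10·1; sum ≡ 0  ⇒  +1.
|Ram(3615339, -3)| = 2, even; anisotropic at {17, 41}.

[17, 41]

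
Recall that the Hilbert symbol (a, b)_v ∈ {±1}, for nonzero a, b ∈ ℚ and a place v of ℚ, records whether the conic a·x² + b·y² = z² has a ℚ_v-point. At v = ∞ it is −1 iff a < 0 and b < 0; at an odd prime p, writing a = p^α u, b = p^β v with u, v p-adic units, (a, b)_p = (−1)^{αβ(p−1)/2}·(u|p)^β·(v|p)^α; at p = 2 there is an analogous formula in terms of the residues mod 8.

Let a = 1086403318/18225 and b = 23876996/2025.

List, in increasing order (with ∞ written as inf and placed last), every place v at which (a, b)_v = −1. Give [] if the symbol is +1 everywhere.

(a, b) ≡ (38038, 209) mod (ℚ^×)²; places V = {2, 3, 5, 7, 11, 13, 19, ∞}.
(a,b)_2: α=1, β=2; u≡3, v≡1 (mod 8); ε(u)ε(v)=1·0, αω(v)=1·0, βω(u)=2·1; sum ≡ 0  ⇒  +1.
(a,b)_∞: sgn(38038)=+, sgn(209)=+, so +1.
(a,b)_7: α=1, u≡4; β=0, v≡5 (mod 7); (4|7)=+1, (5|7)=-1; sign (−1)^0·+1^0·-1^1 = -1.
(a,b)_11: α=1, u≡1; β=1, v≡6 (mod 11); (1|11)=+1, (6|11)=-1; sign (−1)^1·+1^1·-1^1 = +1.
(a,b)_13: α=5, u≡12; β=4, v≡3 (mod 13); (12|13)=+1, (3|13)=+1; sign (−1)^0·+1^4·+1^5 = +1.
(a,b)_3: α=-6, u≡1; β=-4, v≡2 (mod 3); (1|3)=+1, (2|3)=-1; sign (−1)^0·+1^-4·-1^-6 = +1.
(a,b)_5: α=-2, u≡2; β=-2, v≡1 (mod 5); (2|5)=-1, (1|5)=+1; sign (−1)^0·-1^-2·+1^-2 = +1.
(a,b)_19: α=1, u≡7; β=1, v≡16 (mod 19); (7|19)=+1, (16|19)=+1; sign (−1)^1·+1^1·+1^1 = -1.
(38038, 209 / ℚ) ramifies at {7, 19}: a division algebra.

[7, 19]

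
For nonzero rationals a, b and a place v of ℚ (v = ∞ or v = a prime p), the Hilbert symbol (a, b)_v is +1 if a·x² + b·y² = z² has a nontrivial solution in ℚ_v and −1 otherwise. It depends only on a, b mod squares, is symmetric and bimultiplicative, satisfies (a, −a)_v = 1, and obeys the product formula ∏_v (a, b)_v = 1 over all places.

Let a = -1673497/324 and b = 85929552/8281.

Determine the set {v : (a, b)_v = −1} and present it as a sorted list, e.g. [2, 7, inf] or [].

(a, b) ≡ (-697, 1653) mod (ℚ^×)²; places V = {2, 3, 7, 13, 17, 19, 29, 41, ∞}.
(a,b)_13: α=0, u≡7; β=-2, v≡2 (mod 13); (7|13)=-1, (2|13)=-1; sign (−1)^0·-1^-2·-1^0 = +1.
(a,b)_7: α=4, u≡5; β=-2, v≡2 (mod 7); (5|7)=-1, (2|7)=+1; sign (−1)^0·-1^-2·+1^4 = +1.
(a,b)_41: α=1, u≡26; β=0, v≡11 (mod 41); (26|41)=-1, (11|41)=-1; sign (−1)^0·-1^0·-1^1 = -1.
(a,b)_19: α=0, u≡4; β=3, v≡4 (mod 19); (4|19)=+1, (4|19)=+1; sign (−1)^0·+1^3·+1^0 = +1.
(a,b)_3: α=-4, u≡2; β=3, v≡2 (mod 3); (2|3)=-1, (2|3)=-1; sign (−1)^0·-1^3·-1^-4 = -1.
(a,b)_17: α=1, u≡6; β=0, v≡13 (mod 17); (6|17)=-1, (13|17)=+1; sign (−1)^0·-1^0·+1^1 = +1.
(a,b)_2: α=-2, β=4; u≡7, v≡5 (mod 8); ε(u)ε(v)=1·0, αω(v)=-2·1, βω(u)=4·0; sum ≡ 0  ⇒  +1.
(a,b)_29: α=0, u≡7; β=1, v≡28 (mod 29); (7|29)=+1, (28|29)=+1; sign (−1)^0·+1^1·+1^0 = +1.
(a,b)_∞: sgn(-697)=−, sgn(1653)=+, so +1.
(-697, 1653 / ℚ) ramifies at {3, 41}: a division algebra.

[3, 41]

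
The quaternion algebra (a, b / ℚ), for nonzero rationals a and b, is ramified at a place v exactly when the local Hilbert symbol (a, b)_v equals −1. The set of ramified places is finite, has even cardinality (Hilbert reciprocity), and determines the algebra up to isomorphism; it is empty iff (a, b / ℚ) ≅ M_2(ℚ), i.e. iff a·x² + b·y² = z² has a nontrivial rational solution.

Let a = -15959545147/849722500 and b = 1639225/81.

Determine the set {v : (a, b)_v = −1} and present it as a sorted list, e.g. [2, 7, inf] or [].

Mod squares: a ≡ -403, b ≡ 65569. Check v ∈ {∞, 2, 3, 5, 7, 11, 13, 17, 19, 29, 31, 53}.
v=5: a=5^-4·(≡3), b=5^2·(≡4) mod 5; (3|5)=-1, (4|5)=+1; (−1)^{-4·2·2}·(-1)^2·(+1)^-4 = +1.
v=13: a=13^1·(≡7), b=13^0·(≡1) mod 13; (7|13)=-1, (1|13)=+1; (−1)^{1·0·6}·(-1)^0·(+1)^1 = +1.
v=19: a=19^0·(≡15), b=19^1·(≡3) mod 19; (15|19)=-1, (3|19)=-1; (−1)^{0·1·9}·(-1)^1·(-1)^0 = -1.
v=29: a=29^2·(≡27), b=29^1·(≡9) mod 29; (27|29)=-1, (9|29)=+1; (−1)^{2·1·14}·(-1)^1·(+1)^2 = -1.
v=∞: -403 < 0 and 65569 > 0  ⇒  (a,b)_∞ = +1.
v=3: a=3^0·(≡2), b=3^-4·(≡1) mod 3; (2|3)=-1, (1|3)=+1; (−1)^{0·-4·1}·(-1)^-4·(+1)^0 = +1.
v=31: a=31^3·(≡8), b=31^0·(≡2) mod 31; (8|31)=+1, (2|31)=+1; (−1)^{3·0·15}·(+1)^0·(+1)^3 = +1.
v=53: a=53^-2·(≡14), b=53^0·(≡45) mod 53; (14|53)=-1, (45|53)=-1; (−1)^{-2·0·26}·(-1)^0·(-1)^-2 = +1.
v=2: v_2(a)=-2, v_2(b)=0; units ≡ 5, 1 (mod 8); ε·ε+αω+βω = 0·0+-2·0+0·1 ≡ 0  ⇒  (a,b)_2 = +1.
v=17: a=17^0·(≡12), b=17^1·(≡4) mod 17; (12|17)=-1, (4|17)=+1; (−1)^{0·1·8}·(-1)^1·(+1)^0 = -1.
v=7: a=7^2·(≡5), b=7^1·(≡1) mod 7; (5|7)=-1, (1|7)=+1; (−1)^{2·1·3}·(-1)^1·(+1)^2 = -1.
v=11: a=11^-2·(≡4), b=11^0·(≡4) mod 11; (4|11)=+1, (4|11)=+1; (−1)^{-2·0·5}·(+1)^0·(+1)^-2 = +1.
|Ram(-403, 65569)| = 4, even; anisotropic at {7, 17, 19, 29}.

[7, 17, 19, 29]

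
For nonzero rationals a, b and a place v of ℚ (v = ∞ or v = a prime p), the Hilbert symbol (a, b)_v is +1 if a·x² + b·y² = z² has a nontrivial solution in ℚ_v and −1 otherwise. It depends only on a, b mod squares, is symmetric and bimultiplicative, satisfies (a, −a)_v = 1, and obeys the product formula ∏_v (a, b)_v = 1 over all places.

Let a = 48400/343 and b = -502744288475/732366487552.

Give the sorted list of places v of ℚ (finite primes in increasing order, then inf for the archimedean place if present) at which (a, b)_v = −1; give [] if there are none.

Mod squares: a ≡ 7, b ≡ -77. Check v ∈ {∞, 2, 5, 7, 11, 13, 19, 23}.
v=7: a=7^-3·(≡2), b=7^-3·(≡5) mod 7; (2|7)=+1, (5|7)=-1; (−1)^{-3·-3·3}·(+1)^-3·(-1)^-3 = +1.
v=23: a=23^0·(≡19), b=23^2·(≡15) mod 23; (19|23)=-1, (15|23)=-1; (−1)^{0·2·11}·(-1)^2·(-1)^0 = +1.
v=19: a=19^0·(≡7), b=19^-4·(≡12) mod 19; (7|19)=+1, (12|19)=-1; (−1)^{0·-4·9}·(+1)^-4·(-1)^0 = +1.
v=2: v_2(a)=4, v_2(b)=-14; units ≡ 7, 3 (mod 8); ε·ε+αω+βω = 1·1+4·1+-14·0 ≡ 1  ⇒  (a,b)_2 = -1.
v=11: a=11^2·(≡2), b=11^3·(≡1) mod 11; (2|11)=-1, (1|11)=+1; (−1)^{2·3·5}·(-1)^3·(+1)^2 = -1.
v=5: a=5^2·(≡2), b=5^2·(≡3) mod 5; (2|5)=-1, (3|5)=-1; (−1)^{2·2·2}·(-1)^2·(-1)^2 = +1.
v=∞: 7 > 0 and -77 < 0  ⇒  (a,b)_∞ = +1.
v=13: a=13^0·(≡8), b=13^4·(≡10) mod 13; (8|13)=-1, (10|13)=+1; (−1)^{0·4·6}·(-1)^4·(+1)^0 = +1.
Ram(7, -77) = {2, 11}; no ℚ_2-point on the conic.

[2, 11]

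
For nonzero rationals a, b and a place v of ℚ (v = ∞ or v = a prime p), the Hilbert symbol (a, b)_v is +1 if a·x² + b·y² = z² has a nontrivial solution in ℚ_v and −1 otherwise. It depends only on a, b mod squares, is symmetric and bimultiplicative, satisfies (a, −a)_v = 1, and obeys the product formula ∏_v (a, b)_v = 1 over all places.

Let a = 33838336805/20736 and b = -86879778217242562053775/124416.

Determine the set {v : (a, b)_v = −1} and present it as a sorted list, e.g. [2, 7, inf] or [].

(a, b) ≡ (554645, -3354) mod (ℚ^×)²; places V = {2, 3, 5, 7, 13, 19, 23, 43, 53, ∞}.
(a,b)_∞: sgn(554645)=+, sgn(-3354)=−, so +1.
(a,b)_2: α=-8, β=-9; u≡5, v≡3 (mod 8); ε(u)ε(v)=0·1, αω(v)=-8·1, βω(u)=-9·1; sum ≡ 1  ⇒  -1.
(a,b)_19: α=2, u≡9; β=2, v≡6 (mod 19); (9|19)=+1, (6|19)=+1; sign (−1)^0·+1^2·+1^2 = +1.
(a,b)_7: α=1, u≡4; β=4, v≡6 (mod 7); (4|7)=+1, (6|7)=-1; sign (−1)^0·+1^4·-1^1 = -1.
(a,b)_3: α=-4, u≡2; β=-5, v≡1 (mod 3); (2|3)=-1, (1|3)=+1; sign (−1)^0·-1^-5·+1^-4 = -1.
(a,b)_5: α=1, u≡1; β=2, v≡4 (mod 5); (1|5)=+1, (4|5)=+1; sign (−1)^0·+1^2·+1^1 = +1.
(a,b)_43: α=0, u≡1; β=1, v≡5 (mod 43); (1|43)=+1, (5|43)=-1; sign (−1)^0·+1^1·-1^0 = +1.
(a,b)_13: α=3, u≡3; β=7, v≡7 (mod 13); (3|13)=+1, (7|13)=-1; sign (−1)^0·+1^7·-1^3 = -1.
(a,b)_23: α=1, u≡11; β=2, v≡16 (mod 23); (11|23)=-1, (16|23)=+1; sign (−1)^0·-1^2·+1^1 = +1.
(a,b)_53: α=1, u≡7; β=2, v≡44 (mod 53); (7|53)=+1, (44|53)=+1; sign (−1)^0·+1^2·+1^1 = +1.
Ram(554645, -3354) = {2, 3, 7, 13}; no ℚ_2-point on the conic.

[2, 3, 7, 13]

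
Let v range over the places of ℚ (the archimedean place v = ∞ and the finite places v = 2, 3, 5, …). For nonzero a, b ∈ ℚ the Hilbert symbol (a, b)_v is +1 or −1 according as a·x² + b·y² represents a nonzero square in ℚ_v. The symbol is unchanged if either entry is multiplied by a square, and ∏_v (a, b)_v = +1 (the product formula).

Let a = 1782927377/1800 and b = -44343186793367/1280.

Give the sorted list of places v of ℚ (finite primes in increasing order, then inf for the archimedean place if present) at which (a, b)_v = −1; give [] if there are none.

[2, 7, 17, 19]

(a, b) ≡ (34, -7315) mod (ℚ^×)²; places V = {2, 3, 5, 7, 11, 17, 19, ∞}.
(a,b)_∞: sgn(34)=+, sgn(-7315)=−, so +1.
(a,b)_5: α=-2, u≡1; β=-1, v≡3 (mod 5); (1|5)=+1, (3|5)=-1; sign (−1)^0·+1^-1·-1^-2 = +1.
(a,b)_3: α=-2, u≡1; β=0, v≡2 (mod 3); (1|3)=+1, (2|3)=-1; sign (−1)^0·+1^0·-1^-2 = +1.
(a,b)_17: α=1, u≡1; β=2, v≡14 (mod 17); (1|17)=+1, (14|17)=-1; sign (−1)^0·+1^2·-1^1 = -1.
(a,b)_7: α=4, u≡3; β=5, v≡5 (mod 7); (3|7)=-1, (5|7)=-1; sign (−1)^0·-1^5·-1^4 = -1.
(a,b)_11: α=2, u≡9; β=3, v≡10 (mod 11); (9|11)=+1, (10|11)=-1; sign (−1)^0·+1^3·-1^2 = +1.
(a,b)_2: α=-3, β=-8; u≡1, v≡5 (mod 8); ε(u)ε(v)=0·0, αω(v)=-3·1, βω(u)=-8·0; sum ≡ 1  ⇒  -1.
(a,b)_19: α=2, u≡12; β=3, v≡10 (mod 19); (12|19)=-1, (10|19)=-1; sign (−1)^0·-1^3·-1^2 = -1.
(34, -7315 / ℚ) ramifies at {2, 7, 17, 19}: a division algebra.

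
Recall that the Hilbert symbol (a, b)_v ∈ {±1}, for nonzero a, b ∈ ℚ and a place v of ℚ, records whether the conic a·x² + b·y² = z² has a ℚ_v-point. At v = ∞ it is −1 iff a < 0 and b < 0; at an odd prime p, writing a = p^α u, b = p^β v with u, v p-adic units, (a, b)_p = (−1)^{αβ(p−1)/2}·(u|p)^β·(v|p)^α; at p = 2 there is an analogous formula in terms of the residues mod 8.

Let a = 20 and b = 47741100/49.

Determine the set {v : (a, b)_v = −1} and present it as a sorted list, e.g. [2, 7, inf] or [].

[3, 17, 23, 37]

(a, b) ≡ (5, 477411) mod (ℚ^×)²; places V = {2, 3, 5, 7, 11, 17, 23, 37, ∞}.
(a,b)_17: α=0, u≡3; β=1, v≡16 (mod 17); (3|17)=-1, (16|17)=+1; sign (−1)^0·-1^1·+1^0 = -1.
(a,b)_7: α=0, u≡6; β=-2, v≡1 (mod 7); (6|7)=-1, (1|7)=+1; sign (−1)^0·-1^-2·+1^0 = +1.
(a,b)_2: α=2, β=2; u≡5, v≡3 (mod 8); ε(u)ε(v)=0·1, αω(v)=2·1, βω(u)=2·1; sum ≡ 0  ⇒  +1.
(a,b)_37: α=0, u≡20; β=1, v≡3 (mod 37); (20|37)=-1, (3|37)=+1; sign (−1)^0·-1^1·+1^0 = -1.
(a,b)_∞: sgn(5)=+, sgn(477411)=+, so +1.
(a,b)_11: α=0, u≡9; β=1, v≡10 (mod 11); (9|11)=+1, (10|11)=-1; sign (−1)^0·+1^1·-1^0 = +1.
(a,b)_5: α=1, u≡4; β=2, v≡1 (mod 5); (4|5)=+1, (1|5)=+1; sign (−1)^0·+1^2·+1^1 = +1.
(a,b)_3: α=0, u≡2; β=1, v≡2 (mod 3); (2|3)=-1, (2|3)=-1; sign (−1)^0·-1^1·-1^0 = -1.
(a,b)_23: α=0, u≡20; β=1, v≡14 (mod 23); (20|23)=-1, (14|23)=-1; sign (−1)^0·-1^1·-1^0 = -1.
(5, 477411 / ℚ) ramifies at {3, 17, 23, 37}: a division algebra.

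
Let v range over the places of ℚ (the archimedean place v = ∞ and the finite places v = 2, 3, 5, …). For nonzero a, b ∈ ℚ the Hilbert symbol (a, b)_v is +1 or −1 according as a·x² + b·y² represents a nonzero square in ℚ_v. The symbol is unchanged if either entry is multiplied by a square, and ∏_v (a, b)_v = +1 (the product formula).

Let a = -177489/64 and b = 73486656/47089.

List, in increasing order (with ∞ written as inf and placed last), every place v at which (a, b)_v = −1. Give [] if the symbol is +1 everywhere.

[37, 41]

(a, b) ≡ (-19721, 69) mod (ℚ^×)²; places V = {2, 3, 7, 13, 23, 31, 37, 41, 43, ∞}.
(a,b)_23: α=0, u≡18; β=1, v≡12 (mod 23); (18|23)=+1, (12|23)=+1; sign (−1)^0·+1^1·+1^0 = +1.
(a,b)_13: α=1, u≡3; β=0, v≡3 (mod 13); (3|13)=+1, (3|13)=+1; sign (−1)^0·+1^0·+1^1 = +1.
(a,b)_41: α=1, u≡15; β=0, v≡38 (mod 41); (15|41)=-1, (38|41)=-1; sign (−1)^0·-1^0·-1^1 = -1.
(a,b)_43: α=0, u≡13; β=2, v≡3 (mod 43); (13|43)=+1, (3|43)=-1; sign (−1)^0·+1^2·-1^0 = +1.
(a,b)_2: α=-6, β=6; u≡7, v≡5 (mod 8); ε(u)ε(v)=1·0, αω(v)=-6·1, βω(u)=6·0; sum ≡ 0  ⇒  +1.
(a,b)_31: α=0, u≡24; β=-2, v≡16 (mod 31); (24|31)=-1, (16|31)=+1; sign (−1)^0·-1^-2·+1^0 = +1.
(a,b)_7: α=0, u≡3; β=-2, v≡6 (mod 7); (3|7)=-1, (6|7)=-1; sign (−1)^0·-1^-2·-1^0 = +1.
(a,b)_∞: sgn(-19721)=−, sgn(69)=+, so +1.
(a,b)_3: α=2, u≡1; β=3, v≡2 (mod 3); (1|3)=+1, (2|3)=-1; sign (−1)^0·+1^3·-1^2 = +1.
(a,b)_37: α=1, u≡32; β=0, v≡19 (mod 37); (32|37)=-1, (19|37)=-1; sign (−1)^0·-1^0·-1^1 = -1.
|Ram(-19721, 69)| = 2, even; anisotropic at {37, 41}.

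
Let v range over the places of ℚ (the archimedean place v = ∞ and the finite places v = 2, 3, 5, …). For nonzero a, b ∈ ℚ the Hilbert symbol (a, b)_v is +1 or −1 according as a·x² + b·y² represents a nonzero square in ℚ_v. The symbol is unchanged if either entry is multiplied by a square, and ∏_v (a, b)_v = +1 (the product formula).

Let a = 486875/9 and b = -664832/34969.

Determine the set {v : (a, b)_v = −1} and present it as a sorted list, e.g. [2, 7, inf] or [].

[2, 41]

Mod squares: a ≡ 779, b ≡ -53. Check v ∈ {∞, 2, 3, 5, 7, 11, 17, 19, 41, 53}.
v=∞: 779 > 0 and -53 < 0  ⇒  (a,b)_∞ = +1.
v=19: a=19^1·(≡12), b=19^0·(≡6) mod 19; (12|19)=-1, (6|19)=+1; (−1)^{1·0·9}·(-1)^0·(+1)^1 = +1.
v=11: a=11^0·(≡9), b=11^-2·(≡10) mod 11; (9|11)=+1, (10|11)=-1; (−1)^{0·-2·5}·(+1)^-2·(-1)^0 = +1.
v=7: a=7^0·(≡2), b=7^2·(≡3) mod 7; (2|7)=+1, (3|7)=-1; (−1)^{0·2·3}·(+1)^2·(-1)^0 = +1.
v=17: a=17^0·(≡7), b=17^-2·(≡2) mod 17; (7|17)=-1, (2|17)=+1; (−1)^{0·-2·8}·(-1)^-2·(+1)^0 = +1.
v=41: a=41^1·(≡12), b=41^0·(≡35) mod 41; (12|41)=-1, (35|41)=-1; (−1)^{1·0·20}·(-1)^0·(-1)^1 = -1.
v=5: a=5^4·(≡1), b=5^0·(≡2) mod 5; (1|5)=+1, (2|5)=-1; (−1)^{4·0·2}·(+1)^0·(-1)^4 = +1.
v=53: a=53^0·(≡49), b=53^1·(≡37) mod 53; (49|53)=+1, (37|53)=+1; (−1)^{0·1·26}·(+1)^1·(+1)^0 = +1.
v=3: a=3^-2·(≡2), b=3^0·(≡1) mod 3; (2|3)=-1, (1|3)=+1; (−1)^{-2·0·1}·(-1)^0·(+1)^-2 = +1.
v=2: v_2(a)=0, v_2(b)=8; units ≡ 3, 3 (mod 8); ε·ε+αω+βω = 1·1+0·1+8·1 ≡ 1  ⇒  (a,b)_2 = -1.
|Ram(779, -53)| = 2, even; anisotropic at {2, 41}.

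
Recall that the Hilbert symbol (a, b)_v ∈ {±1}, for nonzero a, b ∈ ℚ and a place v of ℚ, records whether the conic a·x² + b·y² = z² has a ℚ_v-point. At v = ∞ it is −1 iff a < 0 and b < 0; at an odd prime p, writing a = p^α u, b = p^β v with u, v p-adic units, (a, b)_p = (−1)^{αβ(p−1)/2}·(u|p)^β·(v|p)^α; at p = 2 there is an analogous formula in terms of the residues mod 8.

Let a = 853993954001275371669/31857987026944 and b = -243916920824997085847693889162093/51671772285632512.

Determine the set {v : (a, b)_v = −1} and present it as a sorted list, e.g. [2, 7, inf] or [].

(a, b) ≡ (21, -15249) mod (ℚ^×)²; places V = {2, 3, 7, 11, 13, 17, 23, 29, 37, 41, 43, 53, ∞}.
(a,b)_37: α=0, u≡7; β=-2, v≡8 (mod 37); (7|37)=+1, (8|37)=-1; sign (−1)^0·+1^-2·-1^0 = +1.
(a,b)_13: α=-2, u≡2; β=-3, v≡4 (mod 13); (2|13)=-1, (4|13)=+1; sign (−1)^0·-1^-3·+1^-2 = -1.
(a,b)_43: α=2, u≡36; β=0, v≡16 (mod 43); (36|43)=+1, (16|43)=+1; sign (−1)^0·+1^0·+1^2 = +1.
(a,b)_2: α=-26, β=-34; u≡5, v≡7 (mod 8); ε(u)ε(v)=0·1, αω(v)=-26·0, βω(u)=-34·1; sum ≡ 0  ⇒  +1.
(a,b)_17: α=2, u≡15; β=5, v≡8 (mod 17); (15|17)=+1, (8|17)=+1; sign (−1)^0·+1^5·+1^2 = +1.
(a,b)_29: α=4, u≡15; β=6, v≡25 (mod 29); (15|29)=-1, (25|29)=+1; sign (−1)^0·-1^6·+1^4 = +1.
(a,b)_53: α=-2, u≡48; β=0, v≡52 (mod 53); (48|53)=-1, (52|53)=+1; sign (−1)^0·-1^0·+1^-2 = +1.
(a,b)_∞: sgn(21)=+, sgn(-15249)=−, so +1.
(a,b)_11: α=2, u≡7; β=4, v≡8 (mod 11); (7|11)=-1, (8|11)=-1; sign (−1)^0·-1^4·-1^2 = +1.
(a,b)_41: α=2, u≡39; β=2, v≡7 (mod 41); (39|41)=+1, (7|41)=-1; sign (−1)^0·+1^2·-1^2 = +1.
(a,b)_23: α=2, u≡22; β=3, v≡2 (mod 23); (22|23)=-1, (2|23)=+1; sign (−1)^0·-1^3·+1^2 = -1.
(a,b)_3: α=1, u≡1; β=9, v≡2 (mod 3); (1|3)=+1, (2|3)=-1; sign (−1)^1·+1^9·-1^1 = +1.
(a,b)_7: α=1, u≡6; β=2, v≡1 (mod 7); (6|7)=-1, (1|7)=+1; sign (−1)^0·-1^2·+1^1 = +1.
|Ram(21, -15249)| = 2, even; anisotropic at {13, 23}.

[13, 23]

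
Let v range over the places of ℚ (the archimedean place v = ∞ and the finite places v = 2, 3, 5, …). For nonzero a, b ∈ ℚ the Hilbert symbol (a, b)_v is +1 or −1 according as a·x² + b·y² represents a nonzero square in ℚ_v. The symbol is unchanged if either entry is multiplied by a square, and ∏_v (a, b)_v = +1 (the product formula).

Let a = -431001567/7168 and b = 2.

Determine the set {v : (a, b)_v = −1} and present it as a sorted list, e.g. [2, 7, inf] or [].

Mod squares: a ≡ -4921, b ≡ 2. Check v ∈ {∞, 2, 3, 7, 19, 29, 37}.
v=19: a=19^1·(≡7), b=19^0·(≡2) mod 19; (7|19)=+1, (2|19)=-1; (−1)^{1·0·9}·(+1)^0·(-1)^1 = -1.
v=29: a=29^2·(≡6), b=29^0·(≡2) mod 29; (6|29)=+1, (2|29)=-1; (−1)^{2·0·14}·(+1)^0·(-1)^2 = +1.
v=37: a=37^1·(≡24), b=37^0·(≡2) mod 37; (24|37)=-1, (2|37)=-1; (−1)^{1·0·18}·(-1)^0·(-1)^1 = -1.
v=3: a=3^6·(≡2), b=3^0·(≡2) mod 3; (2|3)=-1, (2|3)=-1; (−1)^{6·0·1}·(-1)^0·(-1)^6 = +1.
v=2: v_2(a)=-10, v_2(b)=1; units ≡ 7, 1 (mod 8); ε·ε+αω+βω = 1·0+-10·0+1·0 ≡ 0  ⇒  (a,b)_2 = +1.
v=∞: -4921 < 0 and 2 > 0  ⇒  (a,b)_∞ = +1.
v=7: a=7^-1·(≡2), b=7^0·(≡2) mod 7; (2|7)=+1, (2|7)=+1; (−1)^{-1·0·3}·(+1)^0·(+1)^-1 = +1.
(-4921, 2 / ℚ) ramifies at {19, 37}: a division algebra.

[19, 37]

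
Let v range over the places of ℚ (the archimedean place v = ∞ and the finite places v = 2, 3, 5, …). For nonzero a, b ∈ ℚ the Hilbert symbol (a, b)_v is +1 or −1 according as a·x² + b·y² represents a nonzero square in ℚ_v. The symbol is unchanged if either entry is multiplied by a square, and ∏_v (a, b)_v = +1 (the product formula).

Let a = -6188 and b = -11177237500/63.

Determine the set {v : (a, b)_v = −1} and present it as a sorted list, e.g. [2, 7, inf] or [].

(a, b) ≡ (-1547, -185185) mod (ℚ^×)²; places V = {2, 3, 5, 7, 11, 13, 17, 37, ∞}.
(a,b)_17: α=1, u≡10; β=0, v≡13 (mod 17); (10|17)=-1, (13|17)=+1; sign (−1)^0·-1^0·+1^1 = +1.
(a,b)_37: α=0, u≡28; β=1, v≡27 (mod 37); (28|37)=+1, (27|37)=+1; sign (−1)^0·+1^1·+1^0 = +1.
(a,b)_∞: sgn(-1547)=−, sgn(-185185)=−, so -1.
(a,b)_5: α=0, u≡2; β=5, v≡3 (mod 5); (2|5)=-1, (3|5)=-1; sign (−1)^0·-1^5·-1^0 = -1.
(a,b)_3: α=0, u≡1; β=-2, v≡2 (mod 3); (1|3)=+1, (2|3)=-1; sign (−1)^0·+1^-2·-1^0 = +1.
(a,b)_2: α=2, β=2; u≡5, v≡7 (mod 8); ε(u)ε(v)=0·1, αω(v)=2·0, βω(u)=2·1; sum ≡ 0  ⇒  +1.
(a,b)_11: α=0, u≡5; β=1, v≡6 (mod 11); (5|11)=+1, (6|11)=-1; sign (−1)^0·+1^1·-1^0 = +1.
(a,b)_7: α=1, u≡5; β=-1, v≡6 (mod 7); (5|7)=-1, (6|7)=-1; sign (−1)^1·-1^-1·-1^1 = -1.
(a,b)_13: α=1, u≡5; β=3, v≡1 (mod 13); (5|13)=-1, (1|13)=+1; sign (−1)^0·-1^3·+1^1 = -1.
(-1547, -185185 / ℚ) ramifies at {5, 7, 13, ∞}: a division algebra.

[5, 7, 13, inf]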